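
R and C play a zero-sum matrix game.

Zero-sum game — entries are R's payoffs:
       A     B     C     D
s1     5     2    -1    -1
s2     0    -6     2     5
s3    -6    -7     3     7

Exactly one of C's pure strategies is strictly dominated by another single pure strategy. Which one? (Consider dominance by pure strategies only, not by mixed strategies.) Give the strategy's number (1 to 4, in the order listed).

1

C prefers columns that give R less. Compare A with B: 2 < 5, -6 < 0, -7 < -6.
So B strictly dominates A for C; A is strictly dominated.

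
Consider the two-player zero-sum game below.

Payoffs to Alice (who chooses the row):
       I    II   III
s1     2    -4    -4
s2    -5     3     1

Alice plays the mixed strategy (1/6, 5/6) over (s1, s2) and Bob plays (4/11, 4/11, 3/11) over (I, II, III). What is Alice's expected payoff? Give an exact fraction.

-15/22

Against (4/11, 4/11, 3/11), each row's expected payoff is s1: -20/11; s2: -5/11.
Taking the (1/6, 5/6)-weighted average: (1/6)·(-20/11) + (5/6)·(-5/11) = -15/22.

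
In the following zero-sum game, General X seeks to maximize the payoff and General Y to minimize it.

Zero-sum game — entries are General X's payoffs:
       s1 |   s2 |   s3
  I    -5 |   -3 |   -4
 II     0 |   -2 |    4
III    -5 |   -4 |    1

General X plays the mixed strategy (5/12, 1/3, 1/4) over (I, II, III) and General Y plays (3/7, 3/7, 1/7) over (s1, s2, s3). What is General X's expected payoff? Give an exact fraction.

Against (3/7, 3/7, 1/7), each row's expected payoff is I: -4; II: -2/7; III: -26/7.
Taking the (5/12, 1/3, 1/4)-weighted average: (5/12)·(-4) + (1/3)·(-2/7) + (1/4)·(-26/7) = -113/42.

-113/42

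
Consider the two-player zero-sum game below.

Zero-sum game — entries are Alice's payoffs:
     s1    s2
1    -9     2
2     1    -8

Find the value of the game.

Row minima are -9 and -8, so Alice's maximin is -8; column maxima are 1 and 2, so Bob's minimax is 1. These differ, so the equilibrium is in mixed strategies.
Let Alice play 1 with probability p. Bob is indifferent when −9p + (1−p) = 2p − 8(1−p), giving p = 9/20.
Let Bob play s1 with probability q. Alice is indifferent when −9q + 2(1−q) = q − 8(1−q), giving q = 1/2.
The value is -9·(1/2) + (2)·(1/2) = -7/2.

-7/2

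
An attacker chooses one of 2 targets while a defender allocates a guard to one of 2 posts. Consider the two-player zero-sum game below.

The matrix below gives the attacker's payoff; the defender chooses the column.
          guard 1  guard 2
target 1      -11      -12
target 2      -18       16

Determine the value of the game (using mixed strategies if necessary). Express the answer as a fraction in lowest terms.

Row minima are -12 and -18, so the attacker's maximin is -12; column maxima are -11 and 16, so the defender's minimax is -11. These differ, so the equilibrium is in mixed strategies.
Let the attacker play target 1 with probability p. The defender is indifferent when −11p − 18(1−p) = −12p + 16(1−p), giving p = 34/35.
Let the defender play guard 1 with probability q. The attacker is indifferent when −11q − 12(1−q) = −18q + 16(1−q), giving q = 4/5.
The value is -11·(4/5) + (-12)·(1/5) = -56/5.

-56/5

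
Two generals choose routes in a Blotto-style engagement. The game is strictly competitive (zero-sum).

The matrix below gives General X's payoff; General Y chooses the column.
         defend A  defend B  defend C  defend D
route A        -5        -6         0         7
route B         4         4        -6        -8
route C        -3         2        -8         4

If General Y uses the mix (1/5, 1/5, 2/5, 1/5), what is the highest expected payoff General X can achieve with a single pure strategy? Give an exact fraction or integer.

-4/5

route A: (-5)·(1/5) + (-6)·(1/5) + (0)·(2/5) + (7)·(1/5) = -4/5.
route B: (4)·(1/5) + (4)·(1/5) + (-6)·(2/5) + (-8)·(1/5) = -12/5.
route C: (-3)·(1/5) + (2)·(1/5) + (-8)·(2/5) + (4)·(1/5) = -13/5.
The best pure response is route A with expected payoff -4/5.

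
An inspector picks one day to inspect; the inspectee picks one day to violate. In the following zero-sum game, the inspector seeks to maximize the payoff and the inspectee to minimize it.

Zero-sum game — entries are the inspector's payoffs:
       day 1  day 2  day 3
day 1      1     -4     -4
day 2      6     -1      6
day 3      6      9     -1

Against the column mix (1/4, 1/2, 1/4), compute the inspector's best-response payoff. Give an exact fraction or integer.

day 1: (1)·(1/4) + (-4)·(1/2) + (-4)·(1/4) = -11/4.
day 2: (6)·(1/4) + (-1)·(1/2) + (6)·(1/4) = 5/2.
day 3: (6)·(1/4) + (9)·(1/2) + (-1)·(1/4) = 23/4.
The best pure response is day 3 with expected payoff 23/4.

23/4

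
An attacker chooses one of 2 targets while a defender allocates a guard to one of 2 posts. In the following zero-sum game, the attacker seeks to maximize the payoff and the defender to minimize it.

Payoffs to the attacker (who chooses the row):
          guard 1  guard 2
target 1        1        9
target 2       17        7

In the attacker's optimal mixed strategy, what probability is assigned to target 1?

Row minima are 1 and 7, so the attacker's maximin is 7; column maxima are 17 and 9, so the defender's minimax is 9. These differ, so the equilibrium is in mixed strategies.
Let the attacker play target 1 with probability p. The defender is indifferent when p + 17(1−p) = 9p + 7(1−p), giving p = 5/9.

5/9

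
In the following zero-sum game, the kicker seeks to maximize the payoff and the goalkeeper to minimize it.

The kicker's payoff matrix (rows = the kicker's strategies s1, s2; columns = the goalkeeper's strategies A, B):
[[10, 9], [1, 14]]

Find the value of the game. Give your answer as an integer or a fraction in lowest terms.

131/14

Row minima are 9 and 1, so the kicker's maximin is 9; column maxima are 10 and 14, so the goalkeeper's minimax is 10. These differ, so the equilibrium is in mixed strategies.
Let the kicker play s1 with probability p. The goalkeeper is indifferent when 10p + (1−p) = 9p + 14(1−p), giving p = 13/14.
Let the goalkeeper play A with probability q. The kicker is indifferent when 10q + 9(1−q) = q + 14(1−q), giving q = 5/14.
The value is 10·(5/14) + (9)·(9/14) = 131/14.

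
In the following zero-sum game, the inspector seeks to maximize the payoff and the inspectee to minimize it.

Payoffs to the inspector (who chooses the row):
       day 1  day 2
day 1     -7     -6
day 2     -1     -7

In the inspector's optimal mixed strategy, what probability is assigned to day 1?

Row minima are -7 and -7, so the inspector's maximin is -7; column maxima are -1 and -6, so the inspectee's minimax is -6. These differ, so the equilibrium is in mixed strategies.
Let the inspector play day 1 with probability p. The inspectee is indifferent when −7p − (1−p) = −6p − 7(1−p), giving p = 6/7.

6/7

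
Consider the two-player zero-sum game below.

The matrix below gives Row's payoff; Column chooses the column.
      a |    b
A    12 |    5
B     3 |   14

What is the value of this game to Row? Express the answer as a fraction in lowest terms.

17/2

Row minima are 5 and 3, so Row's maximin is 5; column maxima are 12 and 14, so Column's minimax is 12. These differ, so the equilibrium is in mixed strategies.
Let Row play A with probability p. Column is indifferent when 12p + 3(1−p) = 5p + 14(1−p), giving p = 11/18.
Let Column play a with probability q. Row is indifferent when 12q + 5(1−q) = 3q + 14(1−q), giving q = 1/2.
The value is 12·(1/2) + (5)·(1/2) = 17/2.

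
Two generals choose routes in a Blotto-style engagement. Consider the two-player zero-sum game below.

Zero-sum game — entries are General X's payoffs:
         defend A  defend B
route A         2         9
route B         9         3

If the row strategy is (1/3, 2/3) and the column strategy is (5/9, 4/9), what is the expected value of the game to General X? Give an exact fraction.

160/27

Against (5/9, 4/9), each row's expected payoff is route A: 46/9; route B: 19/3.
Taking the (1/3, 2/3)-weighted average: (1/3)·(46/9) + (2/3)·(19/3) = 160/27.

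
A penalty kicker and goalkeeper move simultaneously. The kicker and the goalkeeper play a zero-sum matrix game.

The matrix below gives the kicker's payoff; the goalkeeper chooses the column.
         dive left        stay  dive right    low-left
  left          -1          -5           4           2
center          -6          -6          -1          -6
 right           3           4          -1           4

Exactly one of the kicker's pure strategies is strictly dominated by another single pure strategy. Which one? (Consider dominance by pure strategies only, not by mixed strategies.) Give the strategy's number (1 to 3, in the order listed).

2

Compare center with left: -1 > -6, -5 > -6, 4 > -1, 2 > -6.
So left strictly dominates center for the kicker; center is strictly dominated.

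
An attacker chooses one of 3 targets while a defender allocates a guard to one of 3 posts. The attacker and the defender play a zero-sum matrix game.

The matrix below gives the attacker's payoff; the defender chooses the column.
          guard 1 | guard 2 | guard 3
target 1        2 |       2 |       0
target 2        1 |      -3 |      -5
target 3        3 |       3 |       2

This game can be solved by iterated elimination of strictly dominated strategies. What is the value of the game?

2

Row target 2 is strictly dominated by row target 1 (2>1, 2>-3, 0>-5); eliminate target 2.
Row target 1 is strictly dominated by row target 3 (3>2, 3>2, 2>0); eliminate target 1.
Column guard 1 is strictly dominated by guard 3 for the defender (2<3); eliminate guard 1.
Column guard 2 is strictly dominated by guard 3 for the defender (2<3); eliminate guard 2.
Only (target 3, guard 3) remains, with payoff 2.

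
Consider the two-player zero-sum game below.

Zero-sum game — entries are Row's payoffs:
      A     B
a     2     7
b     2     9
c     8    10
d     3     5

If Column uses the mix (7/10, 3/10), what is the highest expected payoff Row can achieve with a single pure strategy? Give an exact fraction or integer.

43/5

a: (2)·(7/10) + (7)·(3/10) = 7/2.
b: (2)·(7/10) + (9)·(3/10) = 41/10.
c: (8)·(7/10) + (10)·(3/10) = 43/5.
d: (3)·(7/10) + (5)·(3/10) = 18/5.
The best pure response is c with expected payoff 43/5.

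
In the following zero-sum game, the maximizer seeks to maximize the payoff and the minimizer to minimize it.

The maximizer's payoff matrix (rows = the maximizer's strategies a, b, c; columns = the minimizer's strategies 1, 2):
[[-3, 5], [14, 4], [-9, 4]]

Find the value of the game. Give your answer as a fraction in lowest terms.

41/9

Row c is strictly dominated by row a, so the maximizer never plays it.
The remaining 2×2 game on (a, b) × (1, 2) has no saddle point. Let the maximizer play a with probability p; indifference gives −3p + 14(1−p) = 5p + 4(1−p), so p = 5/9.
Similarly the minimizer's optimal q on 1 is 1/18, and the value is -3·(1/18) + (5)·(17/18) = 41/9.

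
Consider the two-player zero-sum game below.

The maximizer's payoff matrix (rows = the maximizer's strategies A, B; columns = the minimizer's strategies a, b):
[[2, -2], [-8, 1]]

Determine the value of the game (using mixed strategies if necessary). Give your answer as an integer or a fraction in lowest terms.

-14/13

Row minima are -2 and -8, so the maximizer's maximin is -2; column maxima are 2 and 1, so the minimizer's minimax is 1. These differ, so the equilibrium is in mixed strategies.
Let the maximizer play A with probability p. The minimizer is indifferent when 2p − 8(1−p) = −2p + (1−p), giving p = 9/13.
Let the minimizer play a with probability q. The maximizer is indifferent when 2q − 2(1−q) = −8q + (1−q), giving q = 3/13.
The value is 2·(3/13) + (-2)·(10/13) = -14/13.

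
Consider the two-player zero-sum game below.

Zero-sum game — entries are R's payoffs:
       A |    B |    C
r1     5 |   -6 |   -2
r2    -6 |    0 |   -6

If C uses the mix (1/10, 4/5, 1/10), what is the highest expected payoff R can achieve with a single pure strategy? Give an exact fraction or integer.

r1: (5)·(1/10) + (-6)·(4/5) + (-2)·(1/10) = -9/2.
r2: (-6)·(1/10) + (0)·(4/5) + (-6)·(1/10) = -6/5.
The best pure response is r2 with expected payoff -6/5.

-6/5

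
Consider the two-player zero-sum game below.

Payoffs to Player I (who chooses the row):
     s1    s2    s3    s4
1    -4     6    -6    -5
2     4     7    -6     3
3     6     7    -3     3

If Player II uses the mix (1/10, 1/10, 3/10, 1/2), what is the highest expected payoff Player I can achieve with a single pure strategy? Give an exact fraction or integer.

1: (-4)·(1/10) + (6)·(1/10) + (-6)·(3/10) + (-5)·(1/2) = -41/10.
2: (4)·(1/10) + (7)·(1/10) + (-6)·(3/10) + (3)·(1/2) = 4/5.
3: (6)·(1/10) + (7)·(1/10) + (-3)·(3/10) + (3)·(1/2) = 19/10.
The best pure response is 3 with expected payoff 19/10.

19/10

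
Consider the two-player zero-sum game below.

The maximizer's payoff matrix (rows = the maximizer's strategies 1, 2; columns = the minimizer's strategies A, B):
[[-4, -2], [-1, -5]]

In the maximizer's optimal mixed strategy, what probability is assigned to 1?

Row minima are -4 and -5, so the maximizer's maximin is -4; column maxima are -1 and -2, so the minimizer's minimax is -2. These differ, so the equilibrium is in mixed strategies.
Let the maximizer play 1 with probability p. The minimizer is indifferent when −4p − (1−p) = −2p − 5(1−p), giving p = 2/3.

2/3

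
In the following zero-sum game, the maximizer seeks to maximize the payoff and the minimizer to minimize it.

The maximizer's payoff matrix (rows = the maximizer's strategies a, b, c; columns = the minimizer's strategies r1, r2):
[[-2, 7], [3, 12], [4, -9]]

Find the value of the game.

Row a is strictly dominated by row b, so the maximizer never plays it.
The remaining 2×2 game on (b, c) × (r1, r2) has no saddle point. Let the maximizer play b with probability p; indifference gives 3p + 4(1−p) = 12p − 9(1−p), so p = 13/22.
Similarly the minimizer's optimal q on r1 is 21/22, and the value is 3·(21/22) + (12)·(1/22) = 75/22.

75/22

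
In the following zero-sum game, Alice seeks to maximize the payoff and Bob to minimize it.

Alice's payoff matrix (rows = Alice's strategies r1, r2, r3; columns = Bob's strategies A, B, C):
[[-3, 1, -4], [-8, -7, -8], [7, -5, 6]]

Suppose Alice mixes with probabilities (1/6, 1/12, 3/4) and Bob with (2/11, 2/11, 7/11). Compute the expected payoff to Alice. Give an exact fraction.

Against (2/11, 2/11, 7/11), each row's expected payoff is r1: -32/11; r2: -86/11; r3: 46/11.
Taking the (1/6, 1/12, 3/4)-weighted average: (1/6)·(-32/11) + (1/12)·(-86/11) + (3/4)·(46/11) = 2.

2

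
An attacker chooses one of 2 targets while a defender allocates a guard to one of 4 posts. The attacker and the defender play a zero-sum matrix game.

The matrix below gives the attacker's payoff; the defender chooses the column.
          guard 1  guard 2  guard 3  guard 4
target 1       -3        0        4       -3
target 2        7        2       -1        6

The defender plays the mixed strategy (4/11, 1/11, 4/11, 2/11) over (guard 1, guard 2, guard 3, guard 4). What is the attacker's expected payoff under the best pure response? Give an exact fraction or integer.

target 1: (-3)·(4/11) + (0)·(1/11) + (4)·(4/11) + (-3)·(2/11) = -2/11.
target 2: (7)·(4/11) + (2)·(1/11) + (-1)·(4/11) + (6)·(2/11) = 38/11.
The best pure response is target 2 with expected payoff 38/11.

38/11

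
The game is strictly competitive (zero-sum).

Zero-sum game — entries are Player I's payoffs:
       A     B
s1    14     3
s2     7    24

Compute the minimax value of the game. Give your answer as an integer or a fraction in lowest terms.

45/4

Row minima are 3 and 7, so Player I's maximin is 7; column maxima are 14 and 24, so Player II's minimax is 14. These differ, so the equilibrium is in mixed strategies.
Let Player I play s1 with probability p. Player II is indifferent when 14p + 7(1−p) = 3p + 24(1−p), giving p = 17/28.
Let Player II play A with probability q. Player I is indifferent when 14q + 3(1−q) = 7q + 24(1−q), giving q = 3/4.
The value is 14·(3/4) + (3)·(1/4) = 45/4.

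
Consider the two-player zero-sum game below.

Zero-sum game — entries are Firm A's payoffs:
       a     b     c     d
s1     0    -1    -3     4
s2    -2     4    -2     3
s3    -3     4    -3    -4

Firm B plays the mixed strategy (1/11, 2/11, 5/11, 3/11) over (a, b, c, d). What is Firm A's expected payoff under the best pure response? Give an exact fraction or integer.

s1: (0)·(1/11) + (-1)·(2/11) + (-3)·(5/11) + (4)·(3/11) = -5/11.
s2: (-2)·(1/11) + (4)·(2/11) + (-2)·(5/11) + (3)·(3/11) = 5/11.
s3: (-3)·(1/11) + (4)·(2/11) + (-3)·(5/11) + (-4)·(3/11) = -2.
The best pure response is s2 with expected payoff 5/11.

5/11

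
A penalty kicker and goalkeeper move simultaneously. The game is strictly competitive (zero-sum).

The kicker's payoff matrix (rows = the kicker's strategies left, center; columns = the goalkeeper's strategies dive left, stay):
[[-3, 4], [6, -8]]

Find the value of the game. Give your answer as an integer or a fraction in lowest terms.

Row minima are -3 and -8, so the kicker's maximin is -3; column maxima are 6 and 4, so the goalkeeper's minimax is 4. These differ, so the equilibrium is in mixed strategies.
Let the kicker play left with probability p. The goalkeeper is indifferent when −3p + 6(1−p) = 4p − 8(1−p), giving p = 2/3.
Let the goalkeeper play dive left with probability q. The kicker is indifferent when −3q + 4(1−q) = 6q − 8(1−q), giving q = 4/7.
The value is -3·(4/7) + (4)·(3/7) = 0.

0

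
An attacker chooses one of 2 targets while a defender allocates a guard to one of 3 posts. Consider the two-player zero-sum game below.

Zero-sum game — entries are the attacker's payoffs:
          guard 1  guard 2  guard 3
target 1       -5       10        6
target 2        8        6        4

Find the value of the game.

68/15

Column guard 2 is strictly dominated by guard 3 for the defender (it gives the attacker more in every row).
The remaining 2×2 game on (target 1, target 2) × (guard 1, guard 3) has no saddle point. Let the attacker play target 1 with probability p; indifference gives −5p + 8(1−p) = 6p + 4(1−p), so p = 4/15.
Similarly the defender's optimal q on guard 1 is 2/15, and the value is -5·(2/15) + (6)·(13/15) = 68/15.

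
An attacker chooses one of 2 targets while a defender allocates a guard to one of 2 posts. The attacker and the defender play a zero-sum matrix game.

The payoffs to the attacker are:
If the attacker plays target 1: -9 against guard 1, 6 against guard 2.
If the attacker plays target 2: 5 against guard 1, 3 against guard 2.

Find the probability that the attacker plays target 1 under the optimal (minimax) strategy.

2/17

Row minima are -9 and 3, so the attacker's maximin is 3; column maxima are 5 and 6, so the defender's minimax is 5. These differ, so the equilibrium is in mixed strategies.
Let the attacker play target 1 with probability p. The defender is indifferent when −9p + 5(1−p) = 6p + 3(1−p), giving p = 2/17.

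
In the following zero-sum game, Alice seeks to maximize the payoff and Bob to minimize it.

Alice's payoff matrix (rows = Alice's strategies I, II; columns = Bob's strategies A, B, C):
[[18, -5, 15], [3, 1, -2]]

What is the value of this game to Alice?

Column A is strictly dominated by C for Bob (it gives Alice more in every row).
The remaining 2×2 game on (I, II) × (B, C) has no saddle point. Let Alice play I with probability p; indifference gives −5p + (1−p) = 15p − 2(1−p), so p = 3/23.
Similarly Bob's optimal q on B is 17/23, and the value is -5·(17/23) + (15)·(6/23) = 5/23.

5/23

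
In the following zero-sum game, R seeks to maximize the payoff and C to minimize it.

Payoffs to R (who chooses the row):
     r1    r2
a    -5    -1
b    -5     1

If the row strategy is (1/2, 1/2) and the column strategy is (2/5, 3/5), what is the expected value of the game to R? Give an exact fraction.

-2

Against (2/5, 3/5), each row's expected payoff is a: -13/5; b: -7/5.
Taking the (1/2, 1/2)-weighted average: (1/2)·(-13/5) + (1/2)·(-7/5) = -2.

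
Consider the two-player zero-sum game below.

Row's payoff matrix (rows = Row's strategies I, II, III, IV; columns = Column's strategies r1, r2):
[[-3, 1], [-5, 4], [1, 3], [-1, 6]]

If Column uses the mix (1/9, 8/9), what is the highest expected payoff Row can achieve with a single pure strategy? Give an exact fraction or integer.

I: (-3)·(1/9) + (1)·(8/9) = 5/9.
II: (-5)·(1/9) + (4)·(8/9) = 3.
III: (1)·(1/9) + (3)·(8/9) = 25/9.
IV: (-1)·(1/9) + (6)·(8/9) = 47/9.
The best pure response is IV with expected payoff 47/9.

47/9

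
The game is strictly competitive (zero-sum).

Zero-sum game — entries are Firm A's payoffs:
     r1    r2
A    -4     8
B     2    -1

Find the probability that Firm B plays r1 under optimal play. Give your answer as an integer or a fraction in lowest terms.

3/5

Row minima are -4 and -1, so Firm A's maximin is -1; column maxima are 2 and 8, so Firm B's minimax is 2. These differ, so the equilibrium is in mixed strategies.
Let Firm B play r1 with probability q. Firm A is indifferent when −4q + 8(1−q) = 2q − (1−q), giving q = 3/5.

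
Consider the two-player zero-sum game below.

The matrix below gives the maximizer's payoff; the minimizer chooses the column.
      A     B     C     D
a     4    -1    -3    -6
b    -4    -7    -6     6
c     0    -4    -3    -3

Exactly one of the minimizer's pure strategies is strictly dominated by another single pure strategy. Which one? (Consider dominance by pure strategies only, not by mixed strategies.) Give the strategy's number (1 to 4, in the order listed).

1

The minimizer prefers columns that give the maximizer less. Compare A with B: -1 < 4, -7 < -4, -4 < 0.
So B strictly dominates A for the minimizer; A is strictly dominated.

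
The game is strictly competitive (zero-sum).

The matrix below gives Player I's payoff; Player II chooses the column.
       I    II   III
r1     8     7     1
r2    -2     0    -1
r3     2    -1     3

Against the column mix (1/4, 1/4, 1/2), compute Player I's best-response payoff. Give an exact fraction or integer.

17/4

r1: (8)·(1/4) + (7)·(1/4) + (1)·(1/2) = 17/4.
r2: (-2)·(1/4) + (0)·(1/4) + (-1)·(1/2) = -1.
r3: (2)·(1/4) + (-1)·(1/4) + (3)·(1/2) = 7/4.
The best pure response is r1 with expected payoff 17/4.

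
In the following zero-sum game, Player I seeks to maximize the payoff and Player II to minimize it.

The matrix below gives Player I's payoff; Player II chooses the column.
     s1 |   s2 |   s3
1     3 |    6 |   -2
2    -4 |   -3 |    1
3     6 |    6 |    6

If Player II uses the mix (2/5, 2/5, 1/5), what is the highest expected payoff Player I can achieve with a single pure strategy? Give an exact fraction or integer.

6

1: (3)·(2/5) + (6)·(2/5) + (-2)·(1/5) = 16/5.
2: (-4)·(2/5) + (-3)·(2/5) + (1)·(1/5) = -13/5.
3: (6)·(2/5) + (6)·(2/5) + (6)·(1/5) = 6.
The best pure response is 3 with expected payoff 6.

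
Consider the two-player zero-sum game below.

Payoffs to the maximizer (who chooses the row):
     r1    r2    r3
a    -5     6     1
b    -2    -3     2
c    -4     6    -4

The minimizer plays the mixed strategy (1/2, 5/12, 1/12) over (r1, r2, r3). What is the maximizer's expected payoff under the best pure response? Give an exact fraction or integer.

a: (-5)·(1/2) + (6)·(5/12) + (1)·(1/12) = 1/12.
b: (-2)·(1/2) + (-3)·(5/12) + (2)·(1/12) = -25/12.
c: (-4)·(1/2) + (6)·(5/12) + (-4)·(1/12) = 1/6.
The best pure response is c with expected payoff 1/6.

1/6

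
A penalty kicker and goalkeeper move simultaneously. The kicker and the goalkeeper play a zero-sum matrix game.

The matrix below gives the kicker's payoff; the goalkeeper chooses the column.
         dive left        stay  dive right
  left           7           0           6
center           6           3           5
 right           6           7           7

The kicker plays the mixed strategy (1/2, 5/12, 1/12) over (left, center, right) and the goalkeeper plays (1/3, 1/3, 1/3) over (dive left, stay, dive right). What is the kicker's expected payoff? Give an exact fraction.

14/3

Against (1/3, 1/3, 1/3), each row's expected payoff is left: 13/3; center: 14/3; right: 20/3.
Taking the (1/2, 5/12, 1/12)-weighted average: (1/2)·(13/3) + (5/12)·(14/3) + (1/12)·(20/3) = 14/3.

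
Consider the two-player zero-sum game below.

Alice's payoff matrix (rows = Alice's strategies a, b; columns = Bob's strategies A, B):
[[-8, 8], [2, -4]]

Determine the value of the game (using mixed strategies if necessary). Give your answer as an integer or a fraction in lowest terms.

Row minima are -8 and -4, so Alice's maximin is -4; column maxima are 2 and 8, so Bob's minimax is 2. These differ, so the equilibrium is in mixed strategies.
Let Alice play a with probability p. Bob is indifferent when −8p + 2(1−p) = 8p − 4(1−p), giving p = 3/11.
Let Bob play A with probability q. Alice is indifferent when −8q + 8(1−q) = 2q − 4(1−q), giving q = 6/11.
The value is -8·(6/11) + (8)·(5/11) = -8/11.

-8/11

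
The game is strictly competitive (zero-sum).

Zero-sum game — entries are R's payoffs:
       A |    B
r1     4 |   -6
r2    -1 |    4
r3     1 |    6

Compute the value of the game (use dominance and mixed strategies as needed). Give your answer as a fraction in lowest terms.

2

Row r2 is strictly dominated by row r3, so R never plays it.
The remaining 2×2 game on (r1, r3) × (A, B) has no saddle point. Let R play r1 with probability p; indifference gives 4p + (1−p) = −6p + 6(1−p), so p = 1/3.
Similarly C's optimal q on A is 4/5, and the value is 4·(4/5) + (-6)·(1/5) = 2.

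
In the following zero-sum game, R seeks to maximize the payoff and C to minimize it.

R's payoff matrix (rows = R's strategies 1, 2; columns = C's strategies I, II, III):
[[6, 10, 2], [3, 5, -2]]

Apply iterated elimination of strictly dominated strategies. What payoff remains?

Row 2 is strictly dominated by row 1 (6>3, 10>5, 2>-2); eliminate 2.
Column I is strictly dominated by III for C (2<6); eliminate I.
Column II is strictly dominated by III for C (2<10); eliminate II.
Only (1, III) remains, with payoff 2.

2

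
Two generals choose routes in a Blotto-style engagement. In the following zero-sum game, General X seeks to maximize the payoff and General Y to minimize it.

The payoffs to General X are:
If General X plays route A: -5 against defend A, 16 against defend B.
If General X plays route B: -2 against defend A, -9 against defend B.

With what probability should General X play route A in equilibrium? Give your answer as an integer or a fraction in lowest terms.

1/4

Row minima are -5 and -9, so General X's maximin is -5; column maxima are -2 and 16, so General Y's minimax is -2. These differ, so the equilibrium is in mixed strategies.
Let General X play route A with probability p. General Y is indifferent when −5p − 2(1−p) = 16p − 9(1−p), giving p = 1/4.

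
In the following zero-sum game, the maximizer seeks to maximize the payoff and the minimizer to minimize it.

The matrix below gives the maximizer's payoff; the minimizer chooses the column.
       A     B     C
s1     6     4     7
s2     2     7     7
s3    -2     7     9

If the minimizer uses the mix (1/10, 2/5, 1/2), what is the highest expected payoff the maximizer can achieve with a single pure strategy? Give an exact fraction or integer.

s1: (6)·(1/10) + (4)·(2/5) + (7)·(1/2) = 57/10.
s2: (2)·(1/10) + (7)·(2/5) + (7)·(1/2) = 13/2.
s3: (-2)·(1/10) + (7)·(2/5) + (9)·(1/2) = 71/10.
The best pure response is s3 with expected payoff 71/10.

71/10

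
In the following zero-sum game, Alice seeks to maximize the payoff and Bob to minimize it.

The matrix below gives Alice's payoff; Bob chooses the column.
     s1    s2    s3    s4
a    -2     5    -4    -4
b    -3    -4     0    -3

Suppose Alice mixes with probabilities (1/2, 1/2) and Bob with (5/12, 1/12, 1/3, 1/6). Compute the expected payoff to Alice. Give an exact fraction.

Against (5/12, 1/12, 1/3, 1/6), each row's expected payoff is a: -29/12; b: -25/12.
Taking the (1/2, 1/2)-weighted average: (1/2)·(-29/12) + (1/2)·(-25/12) = -9/4.

-9/4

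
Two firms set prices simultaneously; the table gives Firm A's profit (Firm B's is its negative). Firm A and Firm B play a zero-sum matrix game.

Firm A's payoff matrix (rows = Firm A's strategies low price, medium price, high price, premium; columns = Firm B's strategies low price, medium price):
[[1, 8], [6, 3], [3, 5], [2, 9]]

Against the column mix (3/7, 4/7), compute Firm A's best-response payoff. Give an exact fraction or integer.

low price: (1)·(3/7) + (8)·(4/7) = 5.
medium price: (6)·(3/7) + (3)·(4/7) = 30/7.
high price: (3)·(3/7) + (5)·(4/7) = 29/7.
premium: (2)·(3/7) + (9)·(4/7) = 6.
The best pure response is premium with expected payoff 6.

6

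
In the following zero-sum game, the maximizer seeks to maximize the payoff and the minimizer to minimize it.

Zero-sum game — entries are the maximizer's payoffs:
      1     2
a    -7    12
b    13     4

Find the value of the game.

46/7

Row minima are -7 and 4, so the maximizer's maximin is 4; column maxima are 13 and 12, so the minimizer's minimax is 12. These differ, so the equilibrium is in mixed strategies.
Let the maximizer play a with probability p. The minimizer is indifferent when −7p + 13(1−p) = 12p + 4(1−p), giving p = 9/28.
Let the minimizer play 1 with probability q. The maximizer is indifferent when −7q + 12(1−q) = 13q + 4(1−q), giving q = 2/7.
The value is -7·(2/7) + (12)·(5/7) = 46/7.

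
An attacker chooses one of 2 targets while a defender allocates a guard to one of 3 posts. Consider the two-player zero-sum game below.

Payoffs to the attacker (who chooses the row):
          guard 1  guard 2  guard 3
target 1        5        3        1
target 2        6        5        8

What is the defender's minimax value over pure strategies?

The worst case (largest entry) in each column is guard 1: 6, guard 2: 5, guard 3: 8.
The best (smallest) of these is 5.

5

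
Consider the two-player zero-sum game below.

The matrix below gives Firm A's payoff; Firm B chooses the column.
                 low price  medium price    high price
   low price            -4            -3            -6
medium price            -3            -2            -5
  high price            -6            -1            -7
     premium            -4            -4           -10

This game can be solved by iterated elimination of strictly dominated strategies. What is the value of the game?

Row premium is strictly dominated by row medium price (-3>-4, -2>-4, -5>-10); eliminate premium.
Row low price is strictly dominated by row medium price (-3>-4, -2>-3, -5>-6); eliminate low price.
Column medium price is strictly dominated by low price for Firm B (-3<-2, -6<-1); eliminate medium price.
Column low price is strictly dominated by high price for Firm B (-5<-3, -7<-6); eliminate low price.
Row high price is strictly dominated by row medium price (-5>-7); eliminate high price.
Only (medium price, high price) remains, with payoff -5.

-5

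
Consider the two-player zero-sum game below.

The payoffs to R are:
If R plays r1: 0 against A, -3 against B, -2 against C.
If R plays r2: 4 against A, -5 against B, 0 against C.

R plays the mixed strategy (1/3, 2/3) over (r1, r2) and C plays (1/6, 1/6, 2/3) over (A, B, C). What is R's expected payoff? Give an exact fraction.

Against (1/6, 1/6, 2/3), each row's expected payoff is r1: -11/6; r2: -1/6.
Taking the (1/3, 2/3)-weighted average: (1/3)·(-11/6) + (2/3)·(-1/6) = -13/18.

-13/18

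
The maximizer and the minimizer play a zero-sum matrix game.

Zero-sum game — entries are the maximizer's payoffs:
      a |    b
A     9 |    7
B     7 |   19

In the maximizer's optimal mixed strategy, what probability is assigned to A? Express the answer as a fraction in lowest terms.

Row minima are 7 and 7, so the maximizer's maximin is 7; column maxima are 9 and 19, so the minimizer's minimax is 9. These differ, so the equilibrium is in mixed strategies.
Let the maximizer play A with probability p. The minimizer is indifferent when 9p + 7(1−p) = 7p + 19(1−p), giving p = 6/7.

6/7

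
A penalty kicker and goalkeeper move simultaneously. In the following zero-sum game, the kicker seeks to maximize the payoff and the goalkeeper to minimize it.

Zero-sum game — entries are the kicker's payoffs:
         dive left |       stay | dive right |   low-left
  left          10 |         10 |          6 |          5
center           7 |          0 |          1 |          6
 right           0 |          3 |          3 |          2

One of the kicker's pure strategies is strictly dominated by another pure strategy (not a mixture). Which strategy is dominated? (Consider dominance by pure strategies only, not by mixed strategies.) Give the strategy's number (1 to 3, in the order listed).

3

Compare right with left: 10 > 0, 10 > 3, 6 > 3, 5 > 2.
So left strictly dominates right for the kicker; right is strictly dominated.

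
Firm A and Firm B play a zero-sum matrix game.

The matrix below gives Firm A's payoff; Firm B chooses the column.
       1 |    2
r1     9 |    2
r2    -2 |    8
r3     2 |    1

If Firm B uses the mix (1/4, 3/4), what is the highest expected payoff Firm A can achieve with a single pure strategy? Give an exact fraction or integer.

11/2

r1: (9)·(1/4) + (2)·(3/4) = 15/4.
r2: (-2)·(1/4) + (8)·(3/4) = 11/2.
r3: (2)·(1/4) + (1)·(3/4) = 5/4.
The best pure response is r2 with expected payoff 11/2.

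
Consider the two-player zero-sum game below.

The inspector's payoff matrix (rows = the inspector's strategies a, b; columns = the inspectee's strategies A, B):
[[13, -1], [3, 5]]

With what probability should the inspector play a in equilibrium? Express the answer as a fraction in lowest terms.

Row minima are -1 and 3, so the inspector's maximin is 3; column maxima are 13 and 5, so the inspectee's minimax is 5. These differ, so the equilibrium is in mixed strategies.
Let the inspector play a with probability p. The inspectee is indifferent when 13p + 3(1−p) = −p + 5(1−p), giving p = 1/8.

1/8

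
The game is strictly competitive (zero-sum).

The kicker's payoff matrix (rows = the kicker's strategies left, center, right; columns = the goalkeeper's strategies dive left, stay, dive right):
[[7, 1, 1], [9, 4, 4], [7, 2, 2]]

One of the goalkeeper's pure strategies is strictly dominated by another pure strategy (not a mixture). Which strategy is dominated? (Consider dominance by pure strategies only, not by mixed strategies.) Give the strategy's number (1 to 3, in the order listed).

The goalkeeper prefers columns that give the kicker less. Compare dive left with stay: 1 < 7, 4 < 9, 2 < 7.
So stay strictly dominates dive left for the goalkeeper; dive left is strictly dominated.

1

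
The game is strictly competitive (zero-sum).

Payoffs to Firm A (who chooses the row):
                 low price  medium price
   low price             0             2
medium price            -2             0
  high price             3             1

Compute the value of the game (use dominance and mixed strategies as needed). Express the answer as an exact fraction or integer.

Row medium price is strictly dominated by row high price, so Firm A never plays it.
The remaining 2×2 game on (low price, high price) × (low price, medium price) has no saddle point. Let Firm A play low price with probability p; indifference gives 3(1−p) = 2p + (1−p), so p = 1/2.
Similarly Firm B's optimal q on low price is 1/4, and the value is 0·(1/4) + (2)·(3/4) = 3/2.

3/2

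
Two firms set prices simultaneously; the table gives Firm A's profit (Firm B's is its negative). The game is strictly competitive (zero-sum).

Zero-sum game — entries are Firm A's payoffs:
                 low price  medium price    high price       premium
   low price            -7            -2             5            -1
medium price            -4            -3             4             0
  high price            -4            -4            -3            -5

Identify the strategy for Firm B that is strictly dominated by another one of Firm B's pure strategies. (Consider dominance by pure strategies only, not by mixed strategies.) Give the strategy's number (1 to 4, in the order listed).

3

Firm B prefers columns that give Firm A less. Compare high price with low price: -7 < 5, -4 < 4, -4 < -3.
So low price strictly dominates high price for Firm B; high price is strictly dominated.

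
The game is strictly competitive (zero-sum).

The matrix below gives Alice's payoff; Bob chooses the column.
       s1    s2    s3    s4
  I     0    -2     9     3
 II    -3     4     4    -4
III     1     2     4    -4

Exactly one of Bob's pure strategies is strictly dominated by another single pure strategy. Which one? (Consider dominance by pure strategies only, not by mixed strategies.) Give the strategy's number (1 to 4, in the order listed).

Bob prefers columns that give Alice less. Compare s3 with s1: 0 < 9, -3 < 4, 1 < 4.
So s1 strictly dominates s3 for Bob; s3 is strictly dominated.

3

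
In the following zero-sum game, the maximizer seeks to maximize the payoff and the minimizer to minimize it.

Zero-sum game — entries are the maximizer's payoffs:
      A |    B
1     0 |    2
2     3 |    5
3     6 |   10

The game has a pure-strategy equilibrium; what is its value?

Row minima: 0, 3, 6 → the maximizer's maximin is 6.
Column maxima: 6, 10 → the minimizer's minimax is 6.
They coincide at (3, A), so the value is 6.

6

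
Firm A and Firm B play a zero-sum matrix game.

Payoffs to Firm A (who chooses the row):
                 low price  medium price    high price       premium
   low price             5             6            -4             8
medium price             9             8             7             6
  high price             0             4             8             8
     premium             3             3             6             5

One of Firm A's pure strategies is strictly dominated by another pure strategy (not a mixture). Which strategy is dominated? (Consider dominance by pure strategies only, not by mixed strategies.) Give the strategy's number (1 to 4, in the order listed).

Compare premium with medium price: 9 > 3, 8 > 3, 7 > 6, 6 > 5.
So medium price strictly dominates premium for Firm A; premium is strictly dominated.

4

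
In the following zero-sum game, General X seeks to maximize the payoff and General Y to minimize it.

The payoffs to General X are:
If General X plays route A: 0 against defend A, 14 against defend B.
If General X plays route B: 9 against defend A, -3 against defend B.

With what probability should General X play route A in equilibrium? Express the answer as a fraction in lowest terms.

6/13

Row minima are 0 and -3, so General X's maximin is 0; column maxima are 9 and 14, so General Y's minimax is 9. These differ, so the equilibrium is in mixed strategies.
Let General X play route A with probability p. General Y is indifferent when 9(1−p) = 14p − 3(1−p), giving p = 6/13.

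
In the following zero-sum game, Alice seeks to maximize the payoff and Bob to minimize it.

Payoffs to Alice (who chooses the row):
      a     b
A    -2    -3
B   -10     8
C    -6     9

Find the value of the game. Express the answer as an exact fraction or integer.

-9/4

Row B is strictly dominated by row C, so Alice never plays it.
The remaining 2×2 game on (A, C) × (a, b) has no saddle point. Let Alice play A with probability p; indifference gives −2p − 6(1−p) = −3p + 9(1−p), so p = 15/16.
Similarly Bob's optimal q on a is 3/4, and the value is -2·(3/4) + (-3)·(1/4) = -9/4.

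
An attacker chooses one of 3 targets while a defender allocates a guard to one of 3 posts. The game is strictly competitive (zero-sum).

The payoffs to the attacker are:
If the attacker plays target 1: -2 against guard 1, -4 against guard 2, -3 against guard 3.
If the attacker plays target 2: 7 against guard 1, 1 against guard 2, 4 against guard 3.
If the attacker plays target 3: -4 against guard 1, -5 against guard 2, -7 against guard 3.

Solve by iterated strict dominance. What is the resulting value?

Row target 1 is strictly dominated by row target 2 (7>-2, 1>-4, 4>-3); eliminate target 1.
Row target 3 is strictly dominated by row target 2 (7>-4, 1>-5, 4>-7); eliminate target 3.
Column guard 3 is strictly dominated by guard 2 for the defender (1<4); eliminate guard 3.
Column guard 1 is strictly dominated by guard 2 for the defender (1<7); eliminate guard 1.
Only (target 2, guard 2) remains, with payoff 1.

1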